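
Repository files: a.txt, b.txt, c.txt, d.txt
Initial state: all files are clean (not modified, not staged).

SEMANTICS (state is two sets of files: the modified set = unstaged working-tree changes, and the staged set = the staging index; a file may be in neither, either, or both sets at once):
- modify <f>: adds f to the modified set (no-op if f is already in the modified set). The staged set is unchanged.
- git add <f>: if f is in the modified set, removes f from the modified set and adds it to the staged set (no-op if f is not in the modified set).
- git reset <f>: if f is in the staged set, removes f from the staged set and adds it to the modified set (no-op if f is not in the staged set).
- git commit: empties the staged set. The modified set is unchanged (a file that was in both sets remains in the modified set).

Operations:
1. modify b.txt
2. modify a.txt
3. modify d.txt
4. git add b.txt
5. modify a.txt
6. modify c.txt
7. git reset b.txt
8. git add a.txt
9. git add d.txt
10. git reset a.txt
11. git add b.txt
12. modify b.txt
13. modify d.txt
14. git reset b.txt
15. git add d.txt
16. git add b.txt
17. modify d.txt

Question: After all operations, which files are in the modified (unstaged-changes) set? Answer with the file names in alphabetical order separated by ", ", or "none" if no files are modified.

After op 1 (modify b.txt): modified={b.txt} staged={none}
After op 2 (modify a.txt): modified={a.txt, b.txt} staged={none}
After op 3 (modify d.txt): modified={a.txt, b.txt, d.txt} staged={none}
After op 4 (git add b.txt): modified={a.txt, d.txt} staged={b.txt}
After op 5 (modify a.txt): modified={a.txt, d.txt} staged={b.txt}
After op 6 (modify c.txt): modified={a.txt, c.txt, d.txt} staged={b.txt}
After op 7 (git reset b.txt): modified={a.txt, b.txt, c.txt, d.txt} staged={none}
After op 8 (git add a.txt): modified={b.txt, c.txt, d.txt} staged={a.txt}
After op 9 (git add d.txt): modified={b.txt, c.txt} staged={a.txt, d.txt}
After op 10 (git reset a.txt): modified={a.txt, b.txt, c.txt} staged={d.txt}
After op 11 (git add b.txt): modified={a.txt, c.txt} staged={b.txt, d.txt}
After op 12 (modify b.txt): modified={a.txt, b.txt, c.txt} staged={b.txt, d.txt}
After op 13 (modify d.txt): modified={a.txt, b.txt, c.txt, d.txt} staged={b.txt, d.txt}
After op 14 (git reset b.txt): modified={a.txt, b.txt, c.txt, d.txt} staged={d.txt}
After op 15 (git add d.txt): modified={a.txt, b.txt, c.txt} staged={d.txt}
After op 16 (git add b.txt): modified={a.txt, c.txt} staged={b.txt, d.txt}
After op 17 (modify d.txt): modified={a.txt, c.txt, d.txt} staged={b.txt, d.txt}

Answer: a.txt, c.txt, d.txt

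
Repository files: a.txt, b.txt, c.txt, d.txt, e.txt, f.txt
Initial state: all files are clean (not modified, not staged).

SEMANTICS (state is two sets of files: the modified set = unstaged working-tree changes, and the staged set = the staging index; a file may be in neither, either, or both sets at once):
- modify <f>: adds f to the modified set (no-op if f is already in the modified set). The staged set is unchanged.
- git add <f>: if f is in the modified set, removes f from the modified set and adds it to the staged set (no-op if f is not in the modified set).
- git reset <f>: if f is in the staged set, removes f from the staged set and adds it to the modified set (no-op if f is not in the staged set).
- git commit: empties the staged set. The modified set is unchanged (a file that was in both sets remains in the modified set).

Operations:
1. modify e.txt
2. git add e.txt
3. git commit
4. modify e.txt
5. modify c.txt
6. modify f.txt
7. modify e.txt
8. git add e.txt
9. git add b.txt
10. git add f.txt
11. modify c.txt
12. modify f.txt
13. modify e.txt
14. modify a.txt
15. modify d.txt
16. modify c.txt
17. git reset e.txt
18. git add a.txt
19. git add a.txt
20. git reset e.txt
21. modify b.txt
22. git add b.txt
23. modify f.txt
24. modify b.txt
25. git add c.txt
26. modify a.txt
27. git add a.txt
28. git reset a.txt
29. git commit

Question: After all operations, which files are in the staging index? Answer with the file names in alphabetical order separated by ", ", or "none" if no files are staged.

Answer: none

Derivation:
After op 1 (modify e.txt): modified={e.txt} staged={none}
After op 2 (git add e.txt): modified={none} staged={e.txt}
After op 3 (git commit): modified={none} staged={none}
After op 4 (modify e.txt): modified={e.txt} staged={none}
After op 5 (modify c.txt): modified={c.txt, e.txt} staged={none}
After op 6 (modify f.txt): modified={c.txt, e.txt, f.txt} staged={none}
After op 7 (modify e.txt): modified={c.txt, e.txt, f.txt} staged={none}
After op 8 (git add e.txt): modified={c.txt, f.txt} staged={e.txt}
After op 9 (git add b.txt): modified={c.txt, f.txt} staged={e.txt}
After op 10 (git add f.txt): modified={c.txt} staged={e.txt, f.txt}
After op 11 (modify c.txt): modified={c.txt} staged={e.txt, f.txt}
After op 12 (modify f.txt): modified={c.txt, f.txt} staged={e.txt, f.txt}
After op 13 (modify e.txt): modified={c.txt, e.txt, f.txt} staged={e.txt, f.txt}
After op 14 (modify a.txt): modified={a.txt, c.txt, e.txt, f.txt} staged={e.txt, f.txt}
After op 15 (modify d.txt): modified={a.txt, c.txt, d.txt, e.txt, f.txt} staged={e.txt, f.txt}
After op 16 (modify c.txt): modified={a.txt, c.txt, d.txt, e.txt, f.txt} staged={e.txt, f.txt}
After op 17 (git reset e.txt): modified={a.txt, c.txt, d.txt, e.txt, f.txt} staged={f.txt}
After op 18 (git add a.txt): modified={c.txt, d.txt, e.txt, f.txt} staged={a.txt, f.txt}
After op 19 (git add a.txt): modified={c.txt, d.txt, e.txt, f.txt} staged={a.txt, f.txt}
After op 20 (git reset e.txt): modified={c.txt, d.txt, e.txt, f.txt} staged={a.txt, f.txt}
After op 21 (modify b.txt): modified={b.txt, c.txt, d.txt, e.txt, f.txt} staged={a.txt, f.txt}
After op 22 (git add b.txt): modified={c.txt, d.txt, e.txt, f.txt} staged={a.txt, b.txt, f.txt}
After op 23 (modify f.txt): modified={c.txt, d.txt, e.txt, f.txt} staged={a.txt, b.txt, f.txt}
After op 24 (modify b.txt): modified={b.txt, c.txt, d.txt, e.txt, f.txt} staged={a.txt, b.txt, f.txt}
After op 25 (git add c.txt): modified={b.txt, d.txt, e.txt, f.txt} staged={a.txt, b.txt, c.txt, f.txt}
After op 26 (modify a.txt): modified={a.txt, b.txt, d.txt, e.txt, f.txt} staged={a.txt, b.txt, c.txt, f.txt}
After op 27 (git add a.txt): modified={b.txt, d.txt, e.txt, f.txt} staged={a.txt, b.txt, c.txt, f.txt}
After op 28 (git reset a.txt): modified={a.txt, b.txt, d.txt, e.txt, f.txt} staged={b.txt, c.txt, f.txt}
After op 29 (git commit): modified={a.txt, b.txt, d.txt, e.txt, f.txt} staged={none}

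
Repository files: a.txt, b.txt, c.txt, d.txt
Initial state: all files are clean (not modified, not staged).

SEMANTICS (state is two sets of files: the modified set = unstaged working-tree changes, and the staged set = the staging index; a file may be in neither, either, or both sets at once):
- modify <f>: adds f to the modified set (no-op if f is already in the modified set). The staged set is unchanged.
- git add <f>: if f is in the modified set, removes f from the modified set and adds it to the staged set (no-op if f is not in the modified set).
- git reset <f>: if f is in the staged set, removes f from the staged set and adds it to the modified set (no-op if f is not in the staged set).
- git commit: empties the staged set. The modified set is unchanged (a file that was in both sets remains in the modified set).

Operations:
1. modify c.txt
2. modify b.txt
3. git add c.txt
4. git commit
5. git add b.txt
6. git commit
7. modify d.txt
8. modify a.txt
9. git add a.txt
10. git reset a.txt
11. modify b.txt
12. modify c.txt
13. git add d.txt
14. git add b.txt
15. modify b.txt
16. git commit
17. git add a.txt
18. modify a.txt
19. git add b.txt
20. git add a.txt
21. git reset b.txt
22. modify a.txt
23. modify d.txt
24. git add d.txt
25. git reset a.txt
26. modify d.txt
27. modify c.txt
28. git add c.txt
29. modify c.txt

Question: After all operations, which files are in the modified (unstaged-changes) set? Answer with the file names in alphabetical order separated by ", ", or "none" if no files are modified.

After op 1 (modify c.txt): modified={c.txt} staged={none}
After op 2 (modify b.txt): modified={b.txt, c.txt} staged={none}
After op 3 (git add c.txt): modified={b.txt} staged={c.txt}
After op 4 (git commit): modified={b.txt} staged={none}
After op 5 (git add b.txt): modified={none} staged={b.txt}
After op 6 (git commit): modified={none} staged={none}
After op 7 (modify d.txt): modified={d.txt} staged={none}
After op 8 (modify a.txt): modified={a.txt, d.txt} staged={none}
After op 9 (git add a.txt): modified={d.txt} staged={a.txt}
After op 10 (git reset a.txt): modified={a.txt, d.txt} staged={none}
After op 11 (modify b.txt): modified={a.txt, b.txt, d.txt} staged={none}
After op 12 (modify c.txt): modified={a.txt, b.txt, c.txt, d.txt} staged={none}
After op 13 (git add d.txt): modified={a.txt, b.txt, c.txt} staged={d.txt}
After op 14 (git add b.txt): modified={a.txt, c.txt} staged={b.txt, d.txt}
After op 15 (modify b.txt): modified={a.txt, b.txt, c.txt} staged={b.txt, d.txt}
After op 16 (git commit): modified={a.txt, b.txt, c.txt} staged={none}
After op 17 (git add a.txt): modified={b.txt, c.txt} staged={a.txt}
After op 18 (modify a.txt): modified={a.txt, b.txt, c.txt} staged={a.txt}
After op 19 (git add b.txt): modified={a.txt, c.txt} staged={a.txt, b.txt}
After op 20 (git add a.txt): modified={c.txt} staged={a.txt, b.txt}
After op 21 (git reset b.txt): modified={b.txt, c.txt} staged={a.txt}
After op 22 (modify a.txt): modified={a.txt, b.txt, c.txt} staged={a.txt}
After op 23 (modify d.txt): modified={a.txt, b.txt, c.txt, d.txt} staged={a.txt}
After op 24 (git add d.txt): modified={a.txt, b.txt, c.txt} staged={a.txt, d.txt}
After op 25 (git reset a.txt): modified={a.txt, b.txt, c.txt} staged={d.txt}
After op 26 (modify d.txt): modified={a.txt, b.txt, c.txt, d.txt} staged={d.txt}
After op 27 (modify c.txt): modified={a.txt, b.txt, c.txt, d.txt} staged={d.txt}
After op 28 (git add c.txt): modified={a.txt, b.txt, d.txt} staged={c.txt, d.txt}
After op 29 (modify c.txt): modified={a.txt, b.txt, c.txt, d.txt} staged={c.txt, d.txt}

Answer: a.txt, b.txt, c.txt, d.txt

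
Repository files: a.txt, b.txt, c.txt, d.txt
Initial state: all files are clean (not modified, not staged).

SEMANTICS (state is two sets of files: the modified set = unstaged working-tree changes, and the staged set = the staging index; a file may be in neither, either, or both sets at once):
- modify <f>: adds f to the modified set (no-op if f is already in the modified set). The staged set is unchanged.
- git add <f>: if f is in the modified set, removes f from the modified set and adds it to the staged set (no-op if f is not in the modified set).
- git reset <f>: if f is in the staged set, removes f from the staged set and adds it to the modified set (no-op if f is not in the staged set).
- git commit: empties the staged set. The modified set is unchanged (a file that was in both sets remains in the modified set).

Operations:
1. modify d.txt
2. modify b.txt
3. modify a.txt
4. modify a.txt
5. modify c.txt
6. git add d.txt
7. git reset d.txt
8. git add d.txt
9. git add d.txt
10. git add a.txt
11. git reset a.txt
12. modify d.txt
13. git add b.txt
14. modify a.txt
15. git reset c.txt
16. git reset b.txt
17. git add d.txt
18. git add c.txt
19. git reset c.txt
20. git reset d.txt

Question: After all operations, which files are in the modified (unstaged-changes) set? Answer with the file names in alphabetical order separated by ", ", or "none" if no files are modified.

Answer: a.txt, b.txt, c.txt, d.txt

Derivation:
After op 1 (modify d.txt): modified={d.txt} staged={none}
After op 2 (modify b.txt): modified={b.txt, d.txt} staged={none}
After op 3 (modify a.txt): modified={a.txt, b.txt, d.txt} staged={none}
After op 4 (modify a.txt): modified={a.txt, b.txt, d.txt} staged={none}
After op 5 (modify c.txt): modified={a.txt, b.txt, c.txt, d.txt} staged={none}
After op 6 (git add d.txt): modified={a.txt, b.txt, c.txt} staged={d.txt}
After op 7 (git reset d.txt): modified={a.txt, b.txt, c.txt, d.txt} staged={none}
After op 8 (git add d.txt): modified={a.txt, b.txt, c.txt} staged={d.txt}
After op 9 (git add d.txt): modified={a.txt, b.txt, c.txt} staged={d.txt}
After op 10 (git add a.txt): modified={b.txt, c.txt} staged={a.txt, d.txt}
After op 11 (git reset a.txt): modified={a.txt, b.txt, c.txt} staged={d.txt}
After op 12 (modify d.txt): modified={a.txt, b.txt, c.txt, d.txt} staged={d.txt}
After op 13 (git add b.txt): modified={a.txt, c.txt, d.txt} staged={b.txt, d.txt}
After op 14 (modify a.txt): modified={a.txt, c.txt, d.txt} staged={b.txt, d.txt}
After op 15 (git reset c.txt): modified={a.txt, c.txt, d.txt} staged={b.txt, d.txt}
After op 16 (git reset b.txt): modified={a.txt, b.txt, c.txt, d.txt} staged={d.txt}
After op 17 (git add d.txt): modified={a.txt, b.txt, c.txt} staged={d.txt}
After op 18 (git add c.txt): modified={a.txt, b.txt} staged={c.txt, d.txt}
After op 19 (git reset c.txt): modified={a.txt, b.txt, c.txt} staged={d.txt}
After op 20 (git reset d.txt): modified={a.txt, b.txt, c.txt, d.txt} staged={none}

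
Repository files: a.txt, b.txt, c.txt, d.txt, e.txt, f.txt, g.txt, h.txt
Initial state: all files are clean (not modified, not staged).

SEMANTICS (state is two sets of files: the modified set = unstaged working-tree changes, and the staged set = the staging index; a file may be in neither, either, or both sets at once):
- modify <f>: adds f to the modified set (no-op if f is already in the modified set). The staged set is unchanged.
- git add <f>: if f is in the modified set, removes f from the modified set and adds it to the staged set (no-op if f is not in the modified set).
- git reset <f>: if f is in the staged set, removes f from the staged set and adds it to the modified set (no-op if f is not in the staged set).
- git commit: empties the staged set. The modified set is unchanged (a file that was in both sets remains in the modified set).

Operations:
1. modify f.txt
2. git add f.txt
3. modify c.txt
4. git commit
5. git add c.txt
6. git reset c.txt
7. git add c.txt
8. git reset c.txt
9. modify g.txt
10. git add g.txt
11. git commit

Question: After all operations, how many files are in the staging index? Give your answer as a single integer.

After op 1 (modify f.txt): modified={f.txt} staged={none}
After op 2 (git add f.txt): modified={none} staged={f.txt}
After op 3 (modify c.txt): modified={c.txt} staged={f.txt}
After op 4 (git commit): modified={c.txt} staged={none}
After op 5 (git add c.txt): modified={none} staged={c.txt}
After op 6 (git reset c.txt): modified={c.txt} staged={none}
After op 7 (git add c.txt): modified={none} staged={c.txt}
After op 8 (git reset c.txt): modified={c.txt} staged={none}
After op 9 (modify g.txt): modified={c.txt, g.txt} staged={none}
After op 10 (git add g.txt): modified={c.txt} staged={g.txt}
After op 11 (git commit): modified={c.txt} staged={none}
Final staged set: {none} -> count=0

Answer: 0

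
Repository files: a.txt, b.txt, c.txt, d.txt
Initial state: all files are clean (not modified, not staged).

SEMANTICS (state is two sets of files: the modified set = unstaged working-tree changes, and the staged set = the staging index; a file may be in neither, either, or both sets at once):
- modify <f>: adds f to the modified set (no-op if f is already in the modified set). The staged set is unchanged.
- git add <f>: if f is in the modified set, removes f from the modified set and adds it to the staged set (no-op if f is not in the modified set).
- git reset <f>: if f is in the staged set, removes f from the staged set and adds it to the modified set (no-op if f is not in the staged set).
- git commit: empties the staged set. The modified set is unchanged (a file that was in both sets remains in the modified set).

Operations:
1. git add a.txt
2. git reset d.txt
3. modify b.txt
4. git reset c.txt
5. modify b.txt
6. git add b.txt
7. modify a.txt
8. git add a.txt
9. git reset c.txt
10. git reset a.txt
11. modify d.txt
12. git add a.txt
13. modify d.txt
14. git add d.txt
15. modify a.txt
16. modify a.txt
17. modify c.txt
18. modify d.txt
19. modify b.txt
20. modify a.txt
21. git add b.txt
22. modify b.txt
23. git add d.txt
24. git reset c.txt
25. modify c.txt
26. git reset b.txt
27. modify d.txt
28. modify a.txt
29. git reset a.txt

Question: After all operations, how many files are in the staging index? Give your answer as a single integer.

Answer: 1

Derivation:
After op 1 (git add a.txt): modified={none} staged={none}
After op 2 (git reset d.txt): modified={none} staged={none}
After op 3 (modify b.txt): modified={b.txt} staged={none}
After op 4 (git reset c.txt): modified={b.txt} staged={none}
After op 5 (modify b.txt): modified={b.txt} staged={none}
After op 6 (git add b.txt): modified={none} staged={b.txt}
After op 7 (modify a.txt): modified={a.txt} staged={b.txt}
After op 8 (git add a.txt): modified={none} staged={a.txt, b.txt}
After op 9 (git reset c.txt): modified={none} staged={a.txt, b.txt}
After op 10 (git reset a.txt): modified={a.txt} staged={b.txt}
After op 11 (modify d.txt): modified={a.txt, d.txt} staged={b.txt}
After op 12 (git add a.txt): modified={d.txt} staged={a.txt, b.txt}
After op 13 (modify d.txt): modified={d.txt} staged={a.txt, b.txt}
After op 14 (git add d.txt): modified={none} staged={a.txt, b.txt, d.txt}
After op 15 (modify a.txt): modified={a.txt} staged={a.txt, b.txt, d.txt}
After op 16 (modify a.txt): modified={a.txt} staged={a.txt, b.txt, d.txt}
After op 17 (modify c.txt): modified={a.txt, c.txt} staged={a.txt, b.txt, d.txt}
After op 18 (modify d.txt): modified={a.txt, c.txt, d.txt} staged={a.txt, b.txt, d.txt}
After op 19 (modify b.txt): modified={a.txt, b.txt, c.txt, d.txt} staged={a.txt, b.txt, d.txt}
After op 20 (modify a.txt): modified={a.txt, b.txt, c.txt, d.txt} staged={a.txt, b.txt, d.txt}
After op 21 (git add b.txt): modified={a.txt, c.txt, d.txt} staged={a.txt, b.txt, d.txt}
After op 22 (modify b.txt): modified={a.txt, b.txt, c.txt, d.txt} staged={a.txt, b.txt, d.txt}
After op 23 (git add d.txt): modified={a.txt, b.txt, c.txt} staged={a.txt, b.txt, d.txt}
After op 24 (git reset c.txt): modified={a.txt, b.txt, c.txt} staged={a.txt, b.txt, d.txt}
After op 25 (modify c.txt): modified={a.txt, b.txt, c.txt} staged={a.txt, b.txt, d.txt}
After op 26 (git reset b.txt): modified={a.txt, b.txt, c.txt} staged={a.txt, d.txt}
After op 27 (modify d.txt): modified={a.txt, b.txt, c.txt, d.txt} staged={a.txt, d.txt}
After op 28 (modify a.txt): modified={a.txt, b.txt, c.txt, d.txt} staged={a.txt, d.txt}
After op 29 (git reset a.txt): modified={a.txt, b.txt, c.txt, d.txt} staged={d.txt}
Final staged set: {d.txt} -> count=1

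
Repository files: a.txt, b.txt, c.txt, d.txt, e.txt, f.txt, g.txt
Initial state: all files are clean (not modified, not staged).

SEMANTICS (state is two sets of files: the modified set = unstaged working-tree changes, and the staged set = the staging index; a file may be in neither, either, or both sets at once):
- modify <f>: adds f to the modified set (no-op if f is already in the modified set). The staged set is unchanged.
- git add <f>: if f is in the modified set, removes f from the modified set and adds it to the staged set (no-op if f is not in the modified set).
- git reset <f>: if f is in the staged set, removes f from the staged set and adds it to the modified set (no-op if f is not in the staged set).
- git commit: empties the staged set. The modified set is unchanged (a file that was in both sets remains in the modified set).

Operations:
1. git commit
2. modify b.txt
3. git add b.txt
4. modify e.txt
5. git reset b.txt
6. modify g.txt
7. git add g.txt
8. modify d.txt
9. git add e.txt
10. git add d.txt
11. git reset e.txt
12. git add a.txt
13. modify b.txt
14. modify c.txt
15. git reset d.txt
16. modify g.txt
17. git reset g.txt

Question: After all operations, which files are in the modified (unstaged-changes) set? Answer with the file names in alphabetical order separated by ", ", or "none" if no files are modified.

Answer: b.txt, c.txt, d.txt, e.txt, g.txt

Derivation:
After op 1 (git commit): modified={none} staged={none}
After op 2 (modify b.txt): modified={b.txt} staged={none}
After op 3 (git add b.txt): modified={none} staged={b.txt}
After op 4 (modify e.txt): modified={e.txt} staged={b.txt}
After op 5 (git reset b.txt): modified={b.txt, e.txt} staged={none}
After op 6 (modify g.txt): modified={b.txt, e.txt, g.txt} staged={none}
After op 7 (git add g.txt): modified={b.txt, e.txt} staged={g.txt}
After op 8 (modify d.txt): modified={b.txt, d.txt, e.txt} staged={g.txt}
After op 9 (git add e.txt): modified={b.txt, d.txt} staged={e.txt, g.txt}
After op 10 (git add d.txt): modified={b.txt} staged={d.txt, e.txt, g.txt}
After op 11 (git reset e.txt): modified={b.txt, e.txt} staged={d.txt, g.txt}
After op 12 (git add a.txt): modified={b.txt, e.txt} staged={d.txt, g.txt}
After op 13 (modify b.txt): modified={b.txt, e.txt} staged={d.txt, g.txt}
After op 14 (modify c.txt): modified={b.txt, c.txt, e.txt} staged={d.txt, g.txt}
After op 15 (git reset d.txt): modified={b.txt, c.txt, d.txt, e.txt} staged={g.txt}
After op 16 (modify g.txt): modified={b.txt, c.txt, d.txt, e.txt, g.txt} staged={g.txt}
After op 17 (git reset g.txt): modified={b.txt, c.txt, d.txt, e.txt, g.txt} staged={none}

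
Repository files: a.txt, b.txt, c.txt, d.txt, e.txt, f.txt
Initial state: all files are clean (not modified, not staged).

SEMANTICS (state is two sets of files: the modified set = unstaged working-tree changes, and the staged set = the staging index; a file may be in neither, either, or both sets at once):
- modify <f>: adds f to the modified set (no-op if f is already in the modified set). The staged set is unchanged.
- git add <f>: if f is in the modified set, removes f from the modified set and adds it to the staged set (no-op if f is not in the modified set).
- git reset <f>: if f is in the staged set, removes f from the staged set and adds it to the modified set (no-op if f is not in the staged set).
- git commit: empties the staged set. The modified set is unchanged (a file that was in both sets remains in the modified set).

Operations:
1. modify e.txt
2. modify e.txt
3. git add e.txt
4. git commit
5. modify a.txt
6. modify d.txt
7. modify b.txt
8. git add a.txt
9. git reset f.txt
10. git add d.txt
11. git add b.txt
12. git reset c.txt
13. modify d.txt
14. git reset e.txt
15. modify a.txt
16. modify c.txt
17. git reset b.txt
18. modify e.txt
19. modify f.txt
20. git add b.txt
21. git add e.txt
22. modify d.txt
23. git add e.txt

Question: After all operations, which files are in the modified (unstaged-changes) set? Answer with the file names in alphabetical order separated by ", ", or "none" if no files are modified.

Answer: a.txt, c.txt, d.txt, f.txt

Derivation:
After op 1 (modify e.txt): modified={e.txt} staged={none}
After op 2 (modify e.txt): modified={e.txt} staged={none}
After op 3 (git add e.txt): modified={none} staged={e.txt}
After op 4 (git commit): modified={none} staged={none}
After op 5 (modify a.txt): modified={a.txt} staged={none}
After op 6 (modify d.txt): modified={a.txt, d.txt} staged={none}
After op 7 (modify b.txt): modified={a.txt, b.txt, d.txt} staged={none}
After op 8 (git add a.txt): modified={b.txt, d.txt} staged={a.txt}
After op 9 (git reset f.txt): modified={b.txt, d.txt} staged={a.txt}
After op 10 (git add d.txt): modified={b.txt} staged={a.txt, d.txt}
After op 11 (git add b.txt): modified={none} staged={a.txt, b.txt, d.txt}
After op 12 (git reset c.txt): modified={none} staged={a.txt, b.txt, d.txt}
After op 13 (modify d.txt): modified={d.txt} staged={a.txt, b.txt, d.txt}
After op 14 (git reset e.txt): modified={d.txt} staged={a.txt, b.txt, d.txt}
After op 15 (modify a.txt): modified={a.txt, d.txt} staged={a.txt, b.txt, d.txt}
After op 16 (modify c.txt): modified={a.txt, c.txt, d.txt} staged={a.txt, b.txt, d.txt}
After op 17 (git reset b.txt): modified={a.txt, b.txt, c.txt, d.txt} staged={a.txt, d.txt}
After op 18 (modify e.txt): modified={a.txt, b.txt, c.txt, d.txt, e.txt} staged={a.txt, d.txt}
After op 19 (modify f.txt): modified={a.txt, b.txt, c.txt, d.txt, e.txt, f.txt} staged={a.txt, d.txt}
After op 20 (git add b.txt): modified={a.txt, c.txt, d.txt, e.txt, f.txt} staged={a.txt, b.txt, d.txt}
After op 21 (git add e.txt): modified={a.txt, c.txt, d.txt, f.txt} staged={a.txt, b.txt, d.txt, e.txt}
After op 22 (modify d.txt): modified={a.txt, c.txt, d.txt, f.txt} staged={a.txt, b.txt, d.txt, e.txt}
After op 23 (git add e.txt): modified={a.txt, c.txt, d.txt, f.txt} staged={a.txt, b.txt, d.txt, e.txt}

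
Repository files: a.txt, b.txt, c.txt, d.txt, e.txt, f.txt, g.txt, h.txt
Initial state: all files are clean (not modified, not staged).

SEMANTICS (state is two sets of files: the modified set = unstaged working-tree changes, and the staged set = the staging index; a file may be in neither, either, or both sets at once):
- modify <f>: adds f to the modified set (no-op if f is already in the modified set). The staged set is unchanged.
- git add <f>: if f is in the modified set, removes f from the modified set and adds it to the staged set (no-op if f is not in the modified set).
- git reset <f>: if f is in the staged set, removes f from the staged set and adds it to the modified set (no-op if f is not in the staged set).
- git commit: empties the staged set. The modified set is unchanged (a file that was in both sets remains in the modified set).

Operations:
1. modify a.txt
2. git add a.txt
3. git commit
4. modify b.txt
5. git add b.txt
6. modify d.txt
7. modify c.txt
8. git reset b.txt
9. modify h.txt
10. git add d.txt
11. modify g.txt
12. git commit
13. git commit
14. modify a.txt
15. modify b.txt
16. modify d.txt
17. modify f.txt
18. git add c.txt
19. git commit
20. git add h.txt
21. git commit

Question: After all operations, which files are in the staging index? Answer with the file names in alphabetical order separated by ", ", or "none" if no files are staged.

After op 1 (modify a.txt): modified={a.txt} staged={none}
After op 2 (git add a.txt): modified={none} staged={a.txt}
After op 3 (git commit): modified={none} staged={none}
After op 4 (modify b.txt): modified={b.txt} staged={none}
After op 5 (git add b.txt): modified={none} staged={b.txt}
After op 6 (modify d.txt): modified={d.txt} staged={b.txt}
After op 7 (modify c.txt): modified={c.txt, d.txt} staged={b.txt}
After op 8 (git reset b.txt): modified={b.txt, c.txt, d.txt} staged={none}
After op 9 (modify h.txt): modified={b.txt, c.txt, d.txt, h.txt} staged={none}
After op 10 (git add d.txt): modified={b.txt, c.txt, h.txt} staged={d.txt}
After op 11 (modify g.txt): modified={b.txt, c.txt, g.txt, h.txt} staged={d.txt}
After op 12 (git commit): modified={b.txt, c.txt, g.txt, h.txt} staged={none}
After op 13 (git commit): modified={b.txt, c.txt, g.txt, h.txt} staged={none}
After op 14 (modify a.txt): modified={a.txt, b.txt, c.txt, g.txt, h.txt} staged={none}
After op 15 (modify b.txt): modified={a.txt, b.txt, c.txt, g.txt, h.txt} staged={none}
After op 16 (modify d.txt): modified={a.txt, b.txt, c.txt, d.txt, g.txt, h.txt} staged={none}
After op 17 (modify f.txt): modified={a.txt, b.txt, c.txt, d.txt, f.txt, g.txt, h.txt} staged={none}
After op 18 (git add c.txt): modified={a.txt, b.txt, d.txt, f.txt, g.txt, h.txt} staged={c.txt}
After op 19 (git commit): modified={a.txt, b.txt, d.txt, f.txt, g.txt, h.txt} staged={none}
After op 20 (git add h.txt): modified={a.txt, b.txt, d.txt, f.txt, g.txt} staged={h.txt}
After op 21 (git commit): modified={a.txt, b.txt, d.txt, f.txt, g.txt} staged={none}

Answer: none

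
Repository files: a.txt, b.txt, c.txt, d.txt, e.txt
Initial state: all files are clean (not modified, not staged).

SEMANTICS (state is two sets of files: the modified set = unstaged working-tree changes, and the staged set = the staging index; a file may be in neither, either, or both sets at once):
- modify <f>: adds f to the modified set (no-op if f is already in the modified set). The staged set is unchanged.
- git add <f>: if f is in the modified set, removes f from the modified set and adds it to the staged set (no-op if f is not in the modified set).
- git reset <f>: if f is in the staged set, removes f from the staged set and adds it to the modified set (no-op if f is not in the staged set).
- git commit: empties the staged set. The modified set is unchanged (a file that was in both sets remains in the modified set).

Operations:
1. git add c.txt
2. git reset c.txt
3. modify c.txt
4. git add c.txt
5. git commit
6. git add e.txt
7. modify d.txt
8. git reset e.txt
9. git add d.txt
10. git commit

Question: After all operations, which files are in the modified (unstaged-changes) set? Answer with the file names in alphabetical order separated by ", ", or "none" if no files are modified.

After op 1 (git add c.txt): modified={none} staged={none}
After op 2 (git reset c.txt): modified={none} staged={none}
After op 3 (modify c.txt): modified={c.txt} staged={none}
After op 4 (git add c.txt): modified={none} staged={c.txt}
After op 5 (git commit): modified={none} staged={none}
After op 6 (git add e.txt): modified={none} staged={none}
After op 7 (modify d.txt): modified={d.txt} staged={none}
After op 8 (git reset e.txt): modified={d.txt} staged={none}
After op 9 (git add d.txt): modified={none} staged={d.txt}
After op 10 (git commit): modified={none} staged={none}

Answer: none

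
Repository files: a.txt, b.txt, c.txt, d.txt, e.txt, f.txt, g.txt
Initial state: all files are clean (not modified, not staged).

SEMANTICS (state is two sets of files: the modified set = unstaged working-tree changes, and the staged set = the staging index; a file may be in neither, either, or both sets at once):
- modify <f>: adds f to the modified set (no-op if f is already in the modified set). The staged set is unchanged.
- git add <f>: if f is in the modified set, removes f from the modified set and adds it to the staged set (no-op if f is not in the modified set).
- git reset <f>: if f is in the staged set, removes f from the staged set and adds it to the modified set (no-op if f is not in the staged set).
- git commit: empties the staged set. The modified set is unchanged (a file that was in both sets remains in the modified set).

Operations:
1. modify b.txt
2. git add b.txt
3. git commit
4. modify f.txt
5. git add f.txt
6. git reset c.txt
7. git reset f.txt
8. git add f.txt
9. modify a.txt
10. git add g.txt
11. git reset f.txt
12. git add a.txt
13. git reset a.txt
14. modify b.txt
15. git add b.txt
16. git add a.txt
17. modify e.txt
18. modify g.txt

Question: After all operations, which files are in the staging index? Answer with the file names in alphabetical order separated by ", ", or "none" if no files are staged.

After op 1 (modify b.txt): modified={b.txt} staged={none}
After op 2 (git add b.txt): modified={none} staged={b.txt}
After op 3 (git commit): modified={none} staged={none}
After op 4 (modify f.txt): modified={f.txt} staged={none}
After op 5 (git add f.txt): modified={none} staged={f.txt}
After op 6 (git reset c.txt): modified={none} staged={f.txt}
After op 7 (git reset f.txt): modified={f.txt} staged={none}
After op 8 (git add f.txt): modified={none} staged={f.txt}
After op 9 (modify a.txt): modified={a.txt} staged={f.txt}
After op 10 (git add g.txt): modified={a.txt} staged={f.txt}
After op 11 (git reset f.txt): modified={a.txt, f.txt} staged={none}
After op 12 (git add a.txt): modified={f.txt} staged={a.txt}
After op 13 (git reset a.txt): modified={a.txt, f.txt} staged={none}
After op 14 (modify b.txt): modified={a.txt, b.txt, f.txt} staged={none}
After op 15 (git add b.txt): modified={a.txt, f.txt} staged={b.txt}
After op 16 (git add a.txt): modified={f.txt} staged={a.txt, b.txt}
After op 17 (modify e.txt): modified={e.txt, f.txt} staged={a.txt, b.txt}
After op 18 (modify g.txt): modified={e.txt, f.txt, g.txt} staged={a.txt, b.txt}

Answer: a.txt, b.txt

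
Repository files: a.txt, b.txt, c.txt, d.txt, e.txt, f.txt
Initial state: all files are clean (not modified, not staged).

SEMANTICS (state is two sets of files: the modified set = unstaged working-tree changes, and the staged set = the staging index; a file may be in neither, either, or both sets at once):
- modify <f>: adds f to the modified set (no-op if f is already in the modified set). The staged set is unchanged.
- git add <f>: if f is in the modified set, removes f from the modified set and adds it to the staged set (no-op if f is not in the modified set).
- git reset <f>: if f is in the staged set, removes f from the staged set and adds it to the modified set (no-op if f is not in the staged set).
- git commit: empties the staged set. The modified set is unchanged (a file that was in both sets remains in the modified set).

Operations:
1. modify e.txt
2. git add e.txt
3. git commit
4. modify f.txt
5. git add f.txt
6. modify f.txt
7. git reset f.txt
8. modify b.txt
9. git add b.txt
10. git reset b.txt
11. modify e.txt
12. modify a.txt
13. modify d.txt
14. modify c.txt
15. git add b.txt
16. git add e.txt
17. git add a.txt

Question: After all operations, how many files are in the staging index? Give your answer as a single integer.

After op 1 (modify e.txt): modified={e.txt} staged={none}
After op 2 (git add e.txt): modified={none} staged={e.txt}
After op 3 (git commit): modified={none} staged={none}
After op 4 (modify f.txt): modified={f.txt} staged={none}
After op 5 (git add f.txt): modified={none} staged={f.txt}
After op 6 (modify f.txt): modified={f.txt} staged={f.txt}
After op 7 (git reset f.txt): modified={f.txt} staged={none}
After op 8 (modify b.txt): modified={b.txt, f.txt} staged={none}
After op 9 (git add b.txt): modified={f.txt} staged={b.txt}
After op 10 (git reset b.txt): modified={b.txt, f.txt} staged={none}
After op 11 (modify e.txt): modified={b.txt, e.txt, f.txt} staged={none}
After op 12 (modify a.txt): modified={a.txt, b.txt, e.txt, f.txt} staged={none}
After op 13 (modify d.txt): modified={a.txt, b.txt, d.txt, e.txt, f.txt} staged={none}
After op 14 (modify c.txt): modified={a.txt, b.txt, c.txt, d.txt, e.txt, f.txt} staged={none}
After op 15 (git add b.txt): modified={a.txt, c.txt, d.txt, e.txt, f.txt} staged={b.txt}
After op 16 (git add e.txt): modified={a.txt, c.txt, d.txt, f.txt} staged={b.txt, e.txt}
After op 17 (git add a.txt): modified={c.txt, d.txt, f.txt} staged={a.txt, b.txt, e.txt}
Final staged set: {a.txt, b.txt, e.txt} -> count=3

Answer: 3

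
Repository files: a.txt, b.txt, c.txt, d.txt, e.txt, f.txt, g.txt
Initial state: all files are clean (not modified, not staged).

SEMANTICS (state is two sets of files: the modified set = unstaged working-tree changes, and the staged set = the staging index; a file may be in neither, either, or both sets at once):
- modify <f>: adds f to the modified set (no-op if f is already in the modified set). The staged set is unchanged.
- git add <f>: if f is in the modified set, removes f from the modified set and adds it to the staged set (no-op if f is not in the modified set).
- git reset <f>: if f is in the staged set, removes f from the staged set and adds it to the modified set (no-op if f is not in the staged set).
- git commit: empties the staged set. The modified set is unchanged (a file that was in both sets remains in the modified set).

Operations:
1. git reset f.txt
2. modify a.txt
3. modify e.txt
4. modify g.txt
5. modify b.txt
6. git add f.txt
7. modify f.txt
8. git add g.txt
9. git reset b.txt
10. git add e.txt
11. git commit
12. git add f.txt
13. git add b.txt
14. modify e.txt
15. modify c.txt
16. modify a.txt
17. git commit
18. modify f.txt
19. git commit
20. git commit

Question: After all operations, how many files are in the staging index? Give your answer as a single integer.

Answer: 0

Derivation:
After op 1 (git reset f.txt): modified={none} staged={none}
After op 2 (modify a.txt): modified={a.txt} staged={none}
After op 3 (modify e.txt): modified={a.txt, e.txt} staged={none}
After op 4 (modify g.txt): modified={a.txt, e.txt, g.txt} staged={none}
After op 5 (modify b.txt): modified={a.txt, b.txt, e.txt, g.txt} staged={none}
After op 6 (git add f.txt): modified={a.txt, b.txt, e.txt, g.txt} staged={none}
After op 7 (modify f.txt): modified={a.txt, b.txt, e.txt, f.txt, g.txt} staged={none}
After op 8 (git add g.txt): modified={a.txt, b.txt, e.txt, f.txt} staged={g.txt}
After op 9 (git reset b.txt): modified={a.txt, b.txt, e.txt, f.txt} staged={g.txt}
After op 10 (git add e.txt): modified={a.txt, b.txt, f.txt} staged={e.txt, g.txt}
After op 11 (git commit): modified={a.txt, b.txt, f.txt} staged={none}
After op 12 (git add f.txt): modified={a.txt, b.txt} staged={f.txt}
After op 13 (git add b.txt): modified={a.txt} staged={b.txt, f.txt}
After op 14 (modify e.txt): modified={a.txt, e.txt} staged={b.txt, f.txt}
After op 15 (modify c.txt): modified={a.txt, c.txt, e.txt} staged={b.txt, f.txt}
After op 16 (modify a.txt): modified={a.txt, c.txt, e.txt} staged={b.txt, f.txt}
After op 17 (git commit): modified={a.txt, c.txt, e.txt} staged={none}
After op 18 (modify f.txt): modified={a.txt, c.txt, e.txt, f.txt} staged={none}
After op 19 (git commit): modified={a.txt, c.txt, e.txt, f.txt} staged={none}
After op 20 (git commit): modified={a.txt, c.txt, e.txt, f.txt} staged={none}
Final staged set: {none} -> count=0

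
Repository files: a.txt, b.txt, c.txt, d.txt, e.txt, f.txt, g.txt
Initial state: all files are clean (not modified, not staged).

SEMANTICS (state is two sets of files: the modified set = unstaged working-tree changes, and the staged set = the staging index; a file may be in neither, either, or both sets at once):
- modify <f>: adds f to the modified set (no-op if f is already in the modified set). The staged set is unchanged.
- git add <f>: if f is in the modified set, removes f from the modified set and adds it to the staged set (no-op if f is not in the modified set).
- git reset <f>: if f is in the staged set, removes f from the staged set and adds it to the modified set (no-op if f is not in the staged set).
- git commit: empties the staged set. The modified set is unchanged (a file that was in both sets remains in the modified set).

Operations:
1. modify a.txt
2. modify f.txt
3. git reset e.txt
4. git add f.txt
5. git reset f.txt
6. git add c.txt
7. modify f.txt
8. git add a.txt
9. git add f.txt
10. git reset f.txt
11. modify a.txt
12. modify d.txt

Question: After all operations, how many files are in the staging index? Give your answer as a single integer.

Answer: 1

Derivation:
After op 1 (modify a.txt): modified={a.txt} staged={none}
After op 2 (modify f.txt): modified={a.txt, f.txt} staged={none}
After op 3 (git reset e.txt): modified={a.txt, f.txt} staged={none}
After op 4 (git add f.txt): modified={a.txt} staged={f.txt}
After op 5 (git reset f.txt): modified={a.txt, f.txt} staged={none}
After op 6 (git add c.txt): modified={a.txt, f.txt} staged={none}
After op 7 (modify f.txt): modified={a.txt, f.txt} staged={none}
After op 8 (git add a.txt): modified={f.txt} staged={a.txt}
After op 9 (git add f.txt): modified={none} staged={a.txt, f.txt}
After op 10 (git reset f.txt): modified={f.txt} staged={a.txt}
After op 11 (modify a.txt): modified={a.txt, f.txt} staged={a.txt}
After op 12 (modify d.txt): modified={a.txt, d.txt, f.txt} staged={a.txt}
Final staged set: {a.txt} -> count=1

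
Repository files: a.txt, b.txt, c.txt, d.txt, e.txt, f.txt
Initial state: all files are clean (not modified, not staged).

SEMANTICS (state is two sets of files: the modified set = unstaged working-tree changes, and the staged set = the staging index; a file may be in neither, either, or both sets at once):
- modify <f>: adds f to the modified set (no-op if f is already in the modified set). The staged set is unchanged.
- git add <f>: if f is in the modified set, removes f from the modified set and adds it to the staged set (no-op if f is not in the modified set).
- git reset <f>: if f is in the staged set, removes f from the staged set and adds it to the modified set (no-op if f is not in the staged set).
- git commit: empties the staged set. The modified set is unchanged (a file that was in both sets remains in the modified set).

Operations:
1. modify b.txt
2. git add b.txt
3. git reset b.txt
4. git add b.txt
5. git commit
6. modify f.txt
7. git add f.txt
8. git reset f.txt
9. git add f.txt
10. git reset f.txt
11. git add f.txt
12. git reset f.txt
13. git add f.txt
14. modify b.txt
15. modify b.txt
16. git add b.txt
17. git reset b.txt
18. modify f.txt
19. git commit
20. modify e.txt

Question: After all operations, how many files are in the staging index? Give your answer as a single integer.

After op 1 (modify b.txt): modified={b.txt} staged={none}
After op 2 (git add b.txt): modified={none} staged={b.txt}
After op 3 (git reset b.txt): modified={b.txt} staged={none}
After op 4 (git add b.txt): modified={none} staged={b.txt}
After op 5 (git commit): modified={none} staged={none}
After op 6 (modify f.txt): modified={f.txt} staged={none}
After op 7 (git add f.txt): modified={none} staged={f.txt}
After op 8 (git reset f.txt): modified={f.txt} staged={none}
After op 9 (git add f.txt): modified={none} staged={f.txt}
After op 10 (git reset f.txt): modified={f.txt} staged={none}
After op 11 (git add f.txt): modified={none} staged={f.txt}
After op 12 (git reset f.txt): modified={f.txt} staged={none}
After op 13 (git add f.txt): modified={none} staged={f.txt}
After op 14 (modify b.txt): modified={b.txt} staged={f.txt}
After op 15 (modify b.txt): modified={b.txt} staged={f.txt}
After op 16 (git add b.txt): modified={none} staged={b.txt, f.txt}
After op 17 (git reset b.txt): modified={b.txt} staged={f.txt}
After op 18 (modify f.txt): modified={b.txt, f.txt} staged={f.txt}
After op 19 (git commit): modified={b.txt, f.txt} staged={none}
After op 20 (modify e.txt): modified={b.txt, e.txt, f.txt} staged={none}
Final staged set: {none} -> count=0

Answer: 0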